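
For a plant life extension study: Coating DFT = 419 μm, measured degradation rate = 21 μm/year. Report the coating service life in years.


Service life = thickness / degradation rate
Life = 419 / 21 = 20.0 years

20.0 years


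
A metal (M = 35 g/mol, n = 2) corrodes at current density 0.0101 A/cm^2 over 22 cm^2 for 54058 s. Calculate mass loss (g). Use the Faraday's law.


Apply Faraday's law: m = i*A*t*M / (n*F)
Total charge passed Q = i*A*t = 0.0101*22*54058 = 12011.6876 C
m = Q*M/(n*F) = 12011.6876*35/(2*96485) = 2.179 g

2.179 g


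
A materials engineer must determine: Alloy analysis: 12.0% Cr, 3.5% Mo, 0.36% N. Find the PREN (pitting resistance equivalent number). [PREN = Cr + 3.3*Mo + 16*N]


Apply the PREN formula: PREN = Cr + 3.3*Mo + 16*N
PREN = 12.0 + 3.3*3.5 + 16*0.36
PREN = 12.0 + 11.55 + 5.76 = 29.31

29.31


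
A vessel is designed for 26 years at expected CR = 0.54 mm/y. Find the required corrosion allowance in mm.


Corrosion allowance = CR × design life
CA = 0.54 * 26 = 14.04 mm

14.04 mm


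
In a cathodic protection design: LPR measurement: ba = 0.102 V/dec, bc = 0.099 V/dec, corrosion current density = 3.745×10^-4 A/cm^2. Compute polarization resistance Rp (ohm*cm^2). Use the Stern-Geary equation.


Apply the Stern-Geary equation: Rp = ba*bc / (2.303*icorr*(ba+bc))
ba*bc = 0.102*0.099 = 0.010098
ba+bc = 0.201; 2.303*icorr*(ba+bc) = 2.303*3.745×10^-4*0.201 = 1.7335717×10^-4
Rp = 0.010098 / 1.7335717×10^-4 = 58.2 ohm*cm^2

58.2 ohm*cm^2


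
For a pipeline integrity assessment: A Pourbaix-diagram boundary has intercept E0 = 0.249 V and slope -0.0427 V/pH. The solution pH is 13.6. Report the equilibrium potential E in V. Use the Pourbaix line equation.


Apply the Pourbaix line equation: E = E0 + slope*pH
E = 0.249 + (-0.0427)*13.6 = 0.249 + (-0.58072) = -0.33172 V
Rounded to 4 decimal places: E = -0.3317 V

-0.3317 V


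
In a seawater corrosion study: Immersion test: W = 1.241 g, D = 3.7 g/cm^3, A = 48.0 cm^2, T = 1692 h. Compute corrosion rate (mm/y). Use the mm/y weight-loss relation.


Apply the mm/y weight-loss relation: CR = 87600 * W / (D * A * T)
Numerator: 87600 * 1.241 = 108711.6
Denominator: 3.7 * 48.0 * 1692 = 300499.2
CR = 108711.6 / 300499.2 = 0.3618 mm/y

0.3618 mm/y


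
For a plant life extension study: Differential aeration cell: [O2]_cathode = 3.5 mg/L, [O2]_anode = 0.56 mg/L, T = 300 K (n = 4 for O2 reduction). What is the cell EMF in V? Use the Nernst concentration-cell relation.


Apply the Nernst concentration-cell relation: E = (RT/nF)*ln(C_cathode/C_anode)
RT/nF = 8.314*300/(4*96485) = 0.00646266 V
ln(3.5/0.56) = 1.83258
E = 0.00646266 * 1.83258 = 0.01184 V

0.01184 V


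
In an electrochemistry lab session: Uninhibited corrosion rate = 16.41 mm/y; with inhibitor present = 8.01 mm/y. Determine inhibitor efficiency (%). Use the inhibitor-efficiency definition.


Apply the inhibitor-efficiency definition: IE = (CR_blank − CR_inh)/CR_blank × 100
IE = (16.41 − 8.01) / 16.41 × 100
IE = 8.4 / 16.41 × 100 = 51.2 %

51.2 %


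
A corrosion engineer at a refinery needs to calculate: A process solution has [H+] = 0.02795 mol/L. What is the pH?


pH = −log10[H+]
pH = −log10(0.02795) = 1.55

1.55


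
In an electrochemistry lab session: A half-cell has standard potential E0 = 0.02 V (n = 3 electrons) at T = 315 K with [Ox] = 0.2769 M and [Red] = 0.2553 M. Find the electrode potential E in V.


Apply the Nernst equation: E = E0 + (RT/nF)*ln([Ox]/[Red])
Step 1: RT/nF = 8.314*315/(3*96485) = 0.00904773 V
Step 2: [Ox]/[Red] = 0.2769/0.2553 = 1.084606
Step 3: ln(1.084606) = 0.081217
Step 4: correction = 0.00904773 * 0.081217 = 0.0007 V
E = 0.02 + 0.0007 = 0.0207 V

0.0207 V


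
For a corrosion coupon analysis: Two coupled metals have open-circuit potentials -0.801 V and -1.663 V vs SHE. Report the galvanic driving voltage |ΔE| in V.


Driving voltage is the absolute potential difference.
|ΔE| = |-0.801 − (-1.663)| = 0.862 V

0.862 V


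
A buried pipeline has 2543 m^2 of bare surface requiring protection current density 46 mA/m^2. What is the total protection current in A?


I = area * current density, then convert mA → A (÷1000)
I = 2543 * 46 / 1000 = 116.98 A

116.98 A


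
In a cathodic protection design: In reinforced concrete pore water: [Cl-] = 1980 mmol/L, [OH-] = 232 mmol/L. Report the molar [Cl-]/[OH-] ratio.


Threshold parameter = [Cl-] / [OH-] (molar basis; both in mmol/L, so units cancel)
Ratio = 1980 / 232 = 8.53

8.53


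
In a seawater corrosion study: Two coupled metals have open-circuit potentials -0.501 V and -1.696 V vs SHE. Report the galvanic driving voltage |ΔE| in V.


Driving voltage is the absolute potential difference.
|ΔE| = |-0.501 − (-1.696)| = 1.195 V

1.195 V


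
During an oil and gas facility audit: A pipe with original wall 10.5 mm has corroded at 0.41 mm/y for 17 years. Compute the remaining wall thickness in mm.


Remaining wall = original − CR × time
t = 10.5 − 0.41*17 = 10.5 − 6.97 = 3.53 mm

3.53 mm


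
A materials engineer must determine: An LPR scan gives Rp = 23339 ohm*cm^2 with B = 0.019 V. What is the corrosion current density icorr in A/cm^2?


Apply the Stern-Geary relation: icorr = B / Rp
icorr = 0.019 / 23339 = 8.141×10^-7 A/cm^2

8.141×10^-7 A/cm^2


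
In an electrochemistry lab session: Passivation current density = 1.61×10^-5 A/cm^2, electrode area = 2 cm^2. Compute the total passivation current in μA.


I = i_pass * A, then convert A → μA (×10^6)
I = 1.61×10^-5 * 2 * 10^6 = 32.2 μA

32.2 μA


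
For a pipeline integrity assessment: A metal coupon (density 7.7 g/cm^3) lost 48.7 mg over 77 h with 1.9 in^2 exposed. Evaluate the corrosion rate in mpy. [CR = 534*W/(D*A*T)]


Apply the mpy weight-loss relation: CR = 534 * W / (D * A * T)
Numerator: 534 * 48.7 = 26005.8
Denominator: 7.7 * 1.9 * 77 = 1126.51
CR = 26005.8 / 1126.51 = 23.0853 mpy

23.0853 mpy


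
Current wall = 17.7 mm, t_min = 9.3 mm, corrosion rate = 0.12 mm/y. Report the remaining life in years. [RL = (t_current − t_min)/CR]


Apply the remaining-life relation: RL = (t_current − t_min) / CR
RL = (17.7 − 9.3) / 0.12 = 8.4 / 0.12 = 70.0 years

70.0 years


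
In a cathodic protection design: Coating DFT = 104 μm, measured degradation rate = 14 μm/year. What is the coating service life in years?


Service life = thickness / degradation rate
Life = 104 / 14 = 7.4 years

7.4 years


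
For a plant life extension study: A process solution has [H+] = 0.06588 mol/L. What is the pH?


pH = −log10[H+]
pH = −log10(0.06588) = 1.18

1.18


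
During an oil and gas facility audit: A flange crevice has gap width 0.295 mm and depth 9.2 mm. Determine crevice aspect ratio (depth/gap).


Aspect ratio = depth / gap
Ratio = 9.2 / 0.295 = 31.2

31.2


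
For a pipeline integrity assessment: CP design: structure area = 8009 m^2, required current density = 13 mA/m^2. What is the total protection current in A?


I = area * current density, then convert mA → A (÷1000)
I = 8009 * 13 / 1000 = 104.12 A

104.12 A


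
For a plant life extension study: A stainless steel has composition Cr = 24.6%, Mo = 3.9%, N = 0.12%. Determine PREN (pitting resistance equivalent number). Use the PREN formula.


Apply the PREN formula: PREN = Cr + 3.3*Mo + 16*N
PREN = 24.6 + 3.3*3.9 + 16*0.12
PREN = 24.6 + 12.87 + 1.92 = 39.39

39.39


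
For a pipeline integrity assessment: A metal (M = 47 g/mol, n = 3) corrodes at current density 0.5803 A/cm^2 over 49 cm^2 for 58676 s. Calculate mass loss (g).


Apply Faraday's law: m = i*A*t*M / (n*F)
Total charge passed Q = i*A*t = 0.5803*49*58676 = 1668434.4572 C
m = Q*M/(n*F) = 1668434.4572*47/(3*96485) = 270.91057 g

270.91057 g


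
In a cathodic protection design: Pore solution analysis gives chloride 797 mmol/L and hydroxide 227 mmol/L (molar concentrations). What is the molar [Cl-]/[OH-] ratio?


Threshold parameter = [Cl-] / [OH-] (molar basis; both in mmol/L, so units cancel)
Ratio = 797 / 227 = 3.51

3.51


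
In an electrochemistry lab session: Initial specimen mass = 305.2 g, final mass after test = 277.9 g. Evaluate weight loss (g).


Weight loss = initial − final
WL = 305.2 − 277.9 = 27.3 g

27.3 g


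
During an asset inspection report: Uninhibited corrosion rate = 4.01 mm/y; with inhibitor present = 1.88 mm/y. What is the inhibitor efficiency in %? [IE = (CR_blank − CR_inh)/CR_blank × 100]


Apply the inhibitor-efficiency definition: IE = (CR_blank − CR_inh)/CR_blank × 100
IE = (4.01 − 1.88) / 4.01 × 100
IE = 2.13 / 4.01 × 100 = 53.1 %

53.1 %


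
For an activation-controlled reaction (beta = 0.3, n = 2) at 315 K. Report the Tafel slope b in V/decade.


Apply the Tafel slope relation: b = 2.303*R*T/(beta*n*F)
Numerator: 2.303 * 8.314 * 315 = 6031.35
Denominator: 0.3 * 2 * 96485 = 57891.0
b = 6031.35 / 57891.0 = 0.1042 V/decade

0.1042 V/decade


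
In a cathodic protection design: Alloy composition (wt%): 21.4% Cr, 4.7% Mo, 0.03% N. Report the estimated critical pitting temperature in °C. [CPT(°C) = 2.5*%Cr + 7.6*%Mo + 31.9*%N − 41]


Apply the ASTM G48 empirical CPT estimate: CPT(°C) = 2.5*%Cr + 7.6*%Mo + 31.9*%N − 41
2.5*21.4 = 53.5; 7.6*4.7 = 35.72; 31.9*0.03 = 0.957
CPT = 53.5 + 35.72 + 0.957 − 41 = 49.177 °C
Rounded to 0.1 °C: CPT ≈ 49.2 °C

49.2 °C


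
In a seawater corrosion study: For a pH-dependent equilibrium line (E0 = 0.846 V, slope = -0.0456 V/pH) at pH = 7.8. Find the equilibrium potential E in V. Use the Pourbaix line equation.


Apply the Pourbaix line equation: E = E0 + slope*pH
E = 0.846 + (-0.0456)*7.8 = 0.846 + (-0.35568) = 0.49032 V
Rounded to 3 decimal places: E = 0.490 V

0.490 V


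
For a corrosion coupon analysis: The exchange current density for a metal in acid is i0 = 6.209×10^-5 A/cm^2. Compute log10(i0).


i0 = 6.209×10^-5 A/cm^2
log10(i0) = -4.207

-4.207


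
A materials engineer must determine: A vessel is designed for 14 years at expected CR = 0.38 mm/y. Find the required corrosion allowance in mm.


Corrosion allowance = CR × design life
CA = 0.38 * 14 = 5.32 mm

5.32 mm


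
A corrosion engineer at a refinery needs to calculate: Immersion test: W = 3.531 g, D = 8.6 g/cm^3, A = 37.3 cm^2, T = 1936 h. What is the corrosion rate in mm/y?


Apply the mm/y weight-loss relation: CR = 87600 * W / (D * A * T)
Numerator: 87600 * 3.531 = 309315.6
Denominator: 8.6 * 37.3 * 1936 = 621030.08
CR = 309315.6 / 621030.08 = 0.4981 mm/y

0.4981 mm/y


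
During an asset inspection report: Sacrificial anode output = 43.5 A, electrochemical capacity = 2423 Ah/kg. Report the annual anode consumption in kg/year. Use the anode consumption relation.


Annual consumption = current * hours per year / capacity
Rate = 43.5 * 8760 / 2423 = 157.3 kg/year

157.3 kg/year


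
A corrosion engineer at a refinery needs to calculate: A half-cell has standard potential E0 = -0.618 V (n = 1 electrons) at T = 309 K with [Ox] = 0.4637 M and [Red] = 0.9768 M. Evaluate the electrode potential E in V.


Apply the Nernst equation: E = E0 + (RT/nF)*ln([Ox]/[Red])
Step 1: RT/nF = 8.314*309/(1*96485) = 0.02662617 V
Step 2: [Ox]/[Red] = 0.4637/0.9768 = 0.474713
Step 3: ln(0.474713) = -0.745045
Step 4: correction = 0.02662617 * -0.745045 = -0.02 V
E = -0.618 + -0.02 = -0.638 V

-0.638 V


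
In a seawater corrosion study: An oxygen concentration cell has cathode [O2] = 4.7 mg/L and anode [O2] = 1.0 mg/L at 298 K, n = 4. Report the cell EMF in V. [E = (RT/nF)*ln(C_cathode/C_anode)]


Apply the Nernst concentration-cell relation: E = (RT/nF)*ln(C_cathode/C_anode)
RT/nF = 8.314*298/(4*96485) = 0.00641958 V
ln(4.7/1.0) = 1.54756
E = 0.00641958 * 1.54756 = 0.00993 V

0.00993 V


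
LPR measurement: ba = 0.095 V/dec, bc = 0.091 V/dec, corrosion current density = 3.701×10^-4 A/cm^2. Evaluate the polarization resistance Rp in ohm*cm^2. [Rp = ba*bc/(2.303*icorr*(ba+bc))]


Apply the Stern-Geary equation: Rp = ba*bc / (2.303*icorr*(ba+bc))
ba*bc = 0.095*0.091 = 0.008645
ba+bc = 0.186; 2.303*icorr*(ba+bc) = 2.303*3.701×10^-4*0.186 = 1.585353×10^-4
Rp = 0.008645 / 1.585353×10^-4 = 54.5 ohm*cm^2

54.5 ohm*cm^2


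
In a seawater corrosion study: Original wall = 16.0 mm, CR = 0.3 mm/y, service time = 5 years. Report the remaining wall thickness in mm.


Remaining wall = original − CR × time
t = 16.0 − 0.3*5 = 16.0 − 1.5 = 14.5 mm

14.5 mm


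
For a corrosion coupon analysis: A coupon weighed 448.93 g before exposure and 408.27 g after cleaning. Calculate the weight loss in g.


Weight loss = initial − final
WL = 448.93 − 408.27 = 40.66 g

40.66 g


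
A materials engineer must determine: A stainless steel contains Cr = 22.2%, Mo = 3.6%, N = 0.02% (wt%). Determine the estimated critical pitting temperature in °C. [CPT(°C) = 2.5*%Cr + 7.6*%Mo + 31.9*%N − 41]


Apply the ASTM G48 empirical CPT estimate: CPT(°C) = 2.5*%Cr + 7.6*%Mo + 31.9*%N − 41
2.5*22.2 = 55.5; 7.6*3.6 = 27.36; 31.9*0.02 = 0.638
CPT = 55.5 + 27.36 + 0.638 − 41 = 42.498 °C
Rounded to 0.1 °C: CPT ≈ 42.5 °C

42.5 °C


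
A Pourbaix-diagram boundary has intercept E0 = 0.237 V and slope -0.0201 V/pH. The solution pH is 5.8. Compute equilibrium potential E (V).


Apply the Pourbaix line equation: E = E0 + slope*pH
E = 0.237 + (-0.0201)*5.8 = 0.237 + (-0.11658) = 0.12042 V
Rounded to 3 decimal places: E = 0.120 V

0.120 V


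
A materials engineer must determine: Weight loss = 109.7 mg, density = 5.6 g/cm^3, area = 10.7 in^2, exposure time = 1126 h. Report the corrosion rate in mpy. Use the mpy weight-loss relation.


Apply the mpy weight-loss relation: CR = 534 * W / (D * A * T)
Numerator: 534 * 109.7 = 58579.8
Denominator: 5.6 * 10.7 * 1126 = 67469.92
CR = 58579.8 / 67469.92 = 0.868 mpy

0.868 mpy


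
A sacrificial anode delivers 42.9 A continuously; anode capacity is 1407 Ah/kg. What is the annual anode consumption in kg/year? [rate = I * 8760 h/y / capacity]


Annual consumption = current * hours per year / capacity
Rate = 42.9 * 8760 / 1407 = 267.1 kg/year

267.1 kg/year


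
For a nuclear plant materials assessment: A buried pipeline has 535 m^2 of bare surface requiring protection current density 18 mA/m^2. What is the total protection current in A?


I = area * current density, then convert mA → A (÷1000)
I = 535 * 18 / 1000 = 9.63 A

9.63 A


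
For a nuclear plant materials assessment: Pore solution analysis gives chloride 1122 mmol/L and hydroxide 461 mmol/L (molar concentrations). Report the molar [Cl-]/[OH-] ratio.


Threshold parameter = [Cl-] / [OH-] (molar basis; both in mmol/L, so units cancel)
Ratio = 1122 / 461 = 2.43

2.43


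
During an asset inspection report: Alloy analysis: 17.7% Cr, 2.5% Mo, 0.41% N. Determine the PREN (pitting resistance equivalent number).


Apply the PREN formula: PREN = Cr + 3.3*Mo + 16*N
PREN = 17.7 + 3.3*2.5 + 16*0.41
PREN = 17.7 + 8.25 + 6.56 = 32.51

32.51


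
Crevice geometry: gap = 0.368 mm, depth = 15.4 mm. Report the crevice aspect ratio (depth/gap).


Aspect ratio = depth / gap
Ratio = 15.4 / 0.368 = 41.8

41.8


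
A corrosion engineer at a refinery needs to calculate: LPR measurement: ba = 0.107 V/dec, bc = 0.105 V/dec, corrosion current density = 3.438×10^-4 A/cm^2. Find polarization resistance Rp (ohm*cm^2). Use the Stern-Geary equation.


Apply the Stern-Geary equation: Rp = ba*bc / (2.303*icorr*(ba+bc))
ba*bc = 0.107*0.105 = 0.011235
ba+bc = 0.212; 2.303*icorr*(ba+bc) = 2.303*3.438×10^-4*0.212 = 1.6785554×10^-4
Rp = 0.011235 / 1.6785554×10^-4 = 66.9 ohm*cm^2

66.9 ohm*cm^2


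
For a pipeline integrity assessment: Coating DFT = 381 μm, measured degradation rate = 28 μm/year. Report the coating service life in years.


Service life = thickness / degradation rate
Life = 381 / 28 = 13.6 years

13.6 years


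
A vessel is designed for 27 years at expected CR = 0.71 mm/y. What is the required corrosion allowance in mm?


Corrosion allowance = CR × design life
CA = 0.71 * 27 = 19.17 mm

19.17 mm


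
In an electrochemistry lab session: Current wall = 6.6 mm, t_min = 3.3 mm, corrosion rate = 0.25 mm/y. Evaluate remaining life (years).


Apply the remaining-life relation: RL = (t_current − t_min) / CR
RL = (6.6 − 3.3) / 0.25 = 3.3 / 0.25 = 13.2 years

13.2 years


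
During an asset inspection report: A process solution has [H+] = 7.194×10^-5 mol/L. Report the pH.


pH = −log10[H+]
pH = −log10(7.194×10^-5) = 4.14

4.14


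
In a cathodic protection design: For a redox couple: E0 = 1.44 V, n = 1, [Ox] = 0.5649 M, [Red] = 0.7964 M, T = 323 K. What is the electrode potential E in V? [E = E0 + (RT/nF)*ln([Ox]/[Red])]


Apply the Nernst equation: E = E0 + (RT/nF)*ln([Ox]/[Red])
Step 1: RT/nF = 8.314*323/(1*96485) = 0.02783253 V
Step 2: [Ox]/[Red] = 0.5649/0.7964 = 0.709317
Step 3: ln(0.709317) = -0.343453
Step 4: correction = 0.02783253 * -0.343453 = -0.01 V
E = 1.44 + -0.01 = 1.43 V

1.43 V


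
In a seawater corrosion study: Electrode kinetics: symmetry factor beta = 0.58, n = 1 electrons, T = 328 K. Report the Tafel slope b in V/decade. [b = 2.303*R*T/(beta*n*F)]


Apply the Tafel slope relation: b = 2.303*R*T/(beta*n*F)
Numerator: 2.303 * 8.314 * 328 = 6280.26
Denominator: 0.58 * 1 * 96485 = 55961.3
b = 6280.26 / 55961.3 = 0.112 V/decade

0.112 V/decade


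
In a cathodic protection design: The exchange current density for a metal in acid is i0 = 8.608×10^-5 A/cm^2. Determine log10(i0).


i0 = 8.608×10^-5 A/cm^2
log10(i0) = -4.065

-4.065


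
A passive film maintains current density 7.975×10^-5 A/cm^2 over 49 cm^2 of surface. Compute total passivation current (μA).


I = i_pass * A, then convert A → μA (×10^6)
I = 7.975×10^-5 * 49 * 10^6 = 3907.75 μA

3907.75 μA


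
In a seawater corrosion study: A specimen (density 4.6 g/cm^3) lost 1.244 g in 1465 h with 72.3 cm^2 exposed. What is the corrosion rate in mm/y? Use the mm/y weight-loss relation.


Apply the mm/y weight-loss relation: CR = 87600 * W / (D * A * T)
Numerator: 87600 * 1.244 = 108974.4
Denominator: 4.6 * 72.3 * 1465 = 487229.7
CR = 108974.4 / 487229.7 = 0.2237 mm/y

0.2237 mm/y


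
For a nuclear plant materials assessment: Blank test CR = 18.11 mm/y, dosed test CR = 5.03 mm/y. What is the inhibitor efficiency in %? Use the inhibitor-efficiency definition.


Apply the inhibitor-efficiency definition: IE = (CR_blank − CR_inh)/CR_blank × 100
IE = (18.11 − 5.03) / 18.11 × 100
IE = 13.08 / 18.11 × 100 = 72.2 %

72.2 %


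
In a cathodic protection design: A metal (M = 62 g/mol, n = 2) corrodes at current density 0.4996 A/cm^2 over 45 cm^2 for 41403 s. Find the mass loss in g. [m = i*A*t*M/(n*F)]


Apply Faraday's law: m = i*A*t*M / (n*F)
Total charge passed Q = i*A*t = 0.4996*45*41403 = 930822.246 C
m = Q*M/(n*F) = 930822.246*62/(2*96485) = 299.0671 g

299.0671 g


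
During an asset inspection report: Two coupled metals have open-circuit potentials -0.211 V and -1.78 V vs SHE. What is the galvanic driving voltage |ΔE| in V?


Driving voltage is the absolute potential difference.
|ΔE| = |-0.211 − (-1.78)| = 1.569 V

1.569 V


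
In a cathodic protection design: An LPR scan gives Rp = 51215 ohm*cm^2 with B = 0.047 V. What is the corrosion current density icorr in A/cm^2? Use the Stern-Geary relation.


Apply the Stern-Geary relation: icorr = B / Rp
icorr = 0.047 / 51215 = 9.177×10^-7 A/cm^2

9.177×10^-7 A/cm^2


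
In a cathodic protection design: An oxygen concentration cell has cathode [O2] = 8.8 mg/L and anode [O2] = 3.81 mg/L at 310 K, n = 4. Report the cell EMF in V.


Apply the Nernst concentration-cell relation: E = (RT/nF)*ln(C_cathode/C_anode)
RT/nF = 8.314*310/(4*96485) = 0.00667808 V
ln(8.8/3.81) = 0.83712
E = 0.00667808 * 0.83712 = 0.00559 V

0.00559 V


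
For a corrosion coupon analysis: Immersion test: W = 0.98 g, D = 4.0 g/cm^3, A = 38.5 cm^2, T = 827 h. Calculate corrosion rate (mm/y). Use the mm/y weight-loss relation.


Apply the mm/y weight-loss relation: CR = 87600 * W / (D * A * T)
Numerator: 87600 * 0.98 = 85848.0
Denominator: 4.0 * 38.5 * 827 = 127358.0
CR = 85848.0 / 127358.0 = 0.67407 mm/y

0.67407 mm/y


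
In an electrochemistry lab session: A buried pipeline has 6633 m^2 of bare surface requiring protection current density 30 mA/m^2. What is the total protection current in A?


I = area * current density, then convert mA → A (÷1000)
I = 6633 * 30 / 1000 = 198.99 A

198.99 A


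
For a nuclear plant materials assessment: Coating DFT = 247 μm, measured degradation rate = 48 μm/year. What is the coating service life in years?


Service life = thickness / degradation rate
Life = 247 / 48 = 5.1 years

5.1 years


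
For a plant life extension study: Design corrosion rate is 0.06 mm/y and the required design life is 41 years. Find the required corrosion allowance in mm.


Corrosion allowance = CR × design life
CA = 0.06 * 41 = 2.46 mm

2.46 mm


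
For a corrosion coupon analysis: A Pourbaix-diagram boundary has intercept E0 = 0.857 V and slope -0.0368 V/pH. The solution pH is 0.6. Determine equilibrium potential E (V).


Apply the Pourbaix line equation: E = E0 + slope*pH
E = 0.857 + (-0.0368)*0.6 = 0.857 + (-0.02208) = 0.83492 V
Rounded to 3 decimal places: E = 0.835 V

0.835 V


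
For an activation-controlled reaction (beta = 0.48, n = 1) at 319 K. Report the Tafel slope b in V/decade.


Apply the Tafel slope relation: b = 2.303*R*T/(beta*n*F)
Numerator: 2.303 * 8.314 * 319 = 6107.94
Denominator: 0.48 * 1 * 96485 = 46312.8
b = 6107.94 / 46312.8 = 0.1319 V/decade

0.1319 V/decade


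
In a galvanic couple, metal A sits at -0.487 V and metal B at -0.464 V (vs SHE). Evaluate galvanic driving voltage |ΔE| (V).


Driving voltage is the absolute potential difference.
|ΔE| = |-0.487 − (-0.464)| = 0.023 V

0.023 V


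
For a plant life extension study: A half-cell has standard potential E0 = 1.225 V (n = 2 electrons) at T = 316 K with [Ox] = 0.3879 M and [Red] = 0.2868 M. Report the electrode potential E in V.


Apply the Nernst equation: E = E0 + (RT/nF)*ln([Ox]/[Red])
Step 1: RT/nF = 8.314*316/(2*96485) = 0.01361468 V
Step 2: [Ox]/[Red] = 0.3879/0.2868 = 1.35251
Step 3: ln(1.35251) = 0.301962
Step 4: correction = 0.01361468 * 0.301962 = 0.0041 V
E = 1.225 + 0.0041 = 1.2291 V

1.2291 V


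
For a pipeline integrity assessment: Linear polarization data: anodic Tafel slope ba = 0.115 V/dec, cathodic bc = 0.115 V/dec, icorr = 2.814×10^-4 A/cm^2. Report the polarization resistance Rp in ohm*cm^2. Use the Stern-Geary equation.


Apply the Stern-Geary equation: Rp = ba*bc / (2.303*icorr*(ba+bc))
ba*bc = 0.115*0.115 = 0.013225
ba+bc = 0.23; 2.303*icorr*(ba+bc) = 2.303*2.814×10^-4*0.23 = 1.4905477×10^-4
Rp = 0.013225 / 1.4905477×10^-4 = 88.7 ohm*cm^2

88.7 ohm*cm^2


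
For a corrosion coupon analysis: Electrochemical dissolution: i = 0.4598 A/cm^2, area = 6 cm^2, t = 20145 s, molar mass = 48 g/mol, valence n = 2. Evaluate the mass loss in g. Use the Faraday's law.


Apply Faraday's law: m = i*A*t*M / (n*F)
Total charge passed Q = i*A*t = 0.4598*6*20145 = 55576.026 C
m = Q*M/(n*F) = 55576.026*48/(2*96485) = 13.82417 g

13.82417 g


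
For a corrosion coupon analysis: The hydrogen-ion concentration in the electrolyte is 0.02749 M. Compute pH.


pH = −log10[H+]
pH = −log10(0.02749) = 1.56

1.56


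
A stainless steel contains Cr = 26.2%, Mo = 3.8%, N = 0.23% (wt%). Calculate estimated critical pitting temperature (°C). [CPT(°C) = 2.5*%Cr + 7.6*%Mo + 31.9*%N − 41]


Apply the ASTM G48 empirical CPT estimate: CPT(°C) = 2.5*%Cr + 7.6*%Mo + 31.9*%N − 41
2.5*26.2 = 65.5; 7.6*3.8 = 28.88; 31.9*0.23 = 7.337
CPT = 65.5 + 28.88 + 7.337 − 41 = 60.717 °C
Rounded to 0.1 °C: CPT ≈ 60.7 °C

60.7 °C


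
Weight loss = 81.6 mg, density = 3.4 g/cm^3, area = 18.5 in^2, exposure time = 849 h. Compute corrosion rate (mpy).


Apply the mpy weight-loss relation: CR = 534 * W / (D * A * T)
Numerator: 534 * 81.6 = 43574.4
Denominator: 3.4 * 18.5 * 849 = 53402.1
CR = 43574.4 / 53402.1 = 0.81597 mpy

0.81597 mpy


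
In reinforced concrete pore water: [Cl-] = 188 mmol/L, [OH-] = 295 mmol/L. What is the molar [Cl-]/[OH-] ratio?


Threshold parameter = [Cl-] / [OH-] (molar basis; both in mmol/L, so units cancel)
Ratio = 188 / 295 = 0.64

0.64


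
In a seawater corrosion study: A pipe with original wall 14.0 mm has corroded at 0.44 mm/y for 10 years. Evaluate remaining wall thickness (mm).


Remaining wall = original − CR × time
t = 14.0 − 0.44*10 = 14.0 − 4.4 = 9.6 mm

9.6 mm


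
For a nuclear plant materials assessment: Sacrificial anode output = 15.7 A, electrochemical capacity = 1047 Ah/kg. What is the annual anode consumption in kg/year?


Annual consumption = current * hours per year / capacity
Rate = 15.7 * 8760 / 1047 = 131.4 kg/year

131.4 kg/year


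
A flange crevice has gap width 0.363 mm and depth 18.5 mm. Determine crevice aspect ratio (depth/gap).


Aspect ratio = depth / gap
Ratio = 18.5 / 0.363 = 51.0

51.0


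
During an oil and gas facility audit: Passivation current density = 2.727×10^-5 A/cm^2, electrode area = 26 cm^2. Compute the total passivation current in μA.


I = i_pass * A, then convert A → μA (×10^6)
I = 2.727×10^-5 * 26 * 10^6 = 709.02 μA

709.02 μA


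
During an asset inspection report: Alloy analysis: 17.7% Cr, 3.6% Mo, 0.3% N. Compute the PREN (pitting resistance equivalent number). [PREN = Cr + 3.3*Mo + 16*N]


Apply the PREN formula: PREN = Cr + 3.3*Mo + 16*N
PREN = 17.7 + 3.3*3.6 + 16*0.3
PREN = 17.7 + 11.88 + 4.8 = 34.38

34.38


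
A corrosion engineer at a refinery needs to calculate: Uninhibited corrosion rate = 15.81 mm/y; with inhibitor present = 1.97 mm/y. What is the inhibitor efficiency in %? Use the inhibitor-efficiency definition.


Apply the inhibitor-efficiency definition: IE = (CR_blank − CR_inh)/CR_blank × 100
IE = (15.81 − 1.97) / 15.81 × 100
IE = 13.84 / 15.81 × 100 = 87.5 %

87.5 %


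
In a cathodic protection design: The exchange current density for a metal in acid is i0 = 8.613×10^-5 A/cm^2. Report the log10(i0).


i0 = 8.613×10^-5 A/cm^2
log10(i0) = -4.065

-4.065


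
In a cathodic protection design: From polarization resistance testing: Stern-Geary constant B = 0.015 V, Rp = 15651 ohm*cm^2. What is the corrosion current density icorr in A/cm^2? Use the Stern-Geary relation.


Apply the Stern-Geary relation: icorr = B / Rp
icorr = 0.015 / 15651 = 9.584×10^-7 A/cm^2

9.584×10^-7 A/cm^2


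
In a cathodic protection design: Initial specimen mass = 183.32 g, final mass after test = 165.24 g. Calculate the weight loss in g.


Weight loss = initial − final
WL = 183.32 − 165.24 = 18.08 g

18.08 g


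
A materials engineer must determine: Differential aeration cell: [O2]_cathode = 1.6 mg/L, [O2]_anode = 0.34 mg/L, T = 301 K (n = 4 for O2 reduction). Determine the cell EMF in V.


Apply the Nernst concentration-cell relation: E = (RT/nF)*ln(C_cathode/C_anode)
RT/nF = 8.314*301/(4*96485) = 0.0064842 V
ln(1.6/0.34) = 1.54881
E = 0.0064842 * 1.54881 = 0.01004 V

0.01004 V


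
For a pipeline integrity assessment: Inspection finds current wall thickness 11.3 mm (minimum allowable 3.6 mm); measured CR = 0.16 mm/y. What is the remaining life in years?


Apply the remaining-life relation: RL = (t_current − t_min) / CR
RL = (11.3 − 3.6) / 0.16 = 7.7 / 0.16 = 48.1 years

48.1 years


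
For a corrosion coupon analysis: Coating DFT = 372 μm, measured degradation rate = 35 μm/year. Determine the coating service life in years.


Service life = thickness / degradation rate
Life = 372 / 35 = 10.6 years

10.6 years


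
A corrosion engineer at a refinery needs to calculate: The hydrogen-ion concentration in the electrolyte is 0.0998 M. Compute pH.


pH = −log10[H+]
pH = −log10(0.0998) = 1.0

1.0


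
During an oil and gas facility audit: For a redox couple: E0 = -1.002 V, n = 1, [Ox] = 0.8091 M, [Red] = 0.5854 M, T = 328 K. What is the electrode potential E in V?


Apply the Nernst equation: E = E0 + (RT/nF)*ln([Ox]/[Red])
Step 1: RT/nF = 8.314*328/(1*96485) = 0.02826338 V
Step 2: [Ox]/[Red] = 0.8091/0.5854 = 1.382132
Step 3: ln(1.382132) = 0.323627
Step 4: correction = 0.02826338 * 0.323627 = 0.0091 V
E = -1.002 + 0.0091 = -0.9929 V

-0.9929 V


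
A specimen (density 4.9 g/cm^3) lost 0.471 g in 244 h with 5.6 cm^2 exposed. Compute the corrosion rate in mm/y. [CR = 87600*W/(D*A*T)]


Apply the mm/y weight-loss relation: CR = 87600 * W / (D * A * T)
Numerator: 87600 * 0.471 = 41259.6
Denominator: 4.9 * 5.6 * 244 = 6695.36
CR = 41259.6 / 6695.36 = 6.162417 mm/y

6.162417 mm/y


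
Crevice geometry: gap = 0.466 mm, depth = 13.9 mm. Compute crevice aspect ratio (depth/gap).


Aspect ratio = depth / gap
Ratio = 13.9 / 0.466 = 29.8

29.8


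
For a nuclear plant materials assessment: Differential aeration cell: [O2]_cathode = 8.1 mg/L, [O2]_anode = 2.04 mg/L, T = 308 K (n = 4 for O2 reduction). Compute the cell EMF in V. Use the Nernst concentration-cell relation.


Apply the Nernst concentration-cell relation: E = (RT/nF)*ln(C_cathode/C_anode)
RT/nF = 8.314*308/(4*96485) = 0.006635 V
ln(8.1/2.04) = 1.37891
E = 0.006635 * 1.37891 = 0.00915 V

0.00915 V


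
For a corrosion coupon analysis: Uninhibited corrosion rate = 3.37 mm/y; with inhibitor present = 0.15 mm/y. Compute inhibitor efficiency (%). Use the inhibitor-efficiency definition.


Apply the inhibitor-efficiency definition: IE = (CR_blank − CR_inh)/CR_blank × 100
IE = (3.37 − 0.15) / 3.37 × 100
IE = 3.22 / 3.37 × 100 = 95.5 %

95.5 %


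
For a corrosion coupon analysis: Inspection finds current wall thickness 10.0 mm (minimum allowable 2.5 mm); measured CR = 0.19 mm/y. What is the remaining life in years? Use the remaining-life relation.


Apply the remaining-life relation: RL = (t_current − t_min) / CR
RL = (10.0 − 2.5) / 0.19 = 7.5 / 0.19 = 39.5 years

39.5 years


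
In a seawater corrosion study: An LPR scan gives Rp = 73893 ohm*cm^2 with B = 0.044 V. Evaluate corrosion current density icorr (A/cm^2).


Apply the Stern-Geary relation: icorr = B / Rp
icorr = 0.044 / 73893 = 5.955×10^-7 A/cm^2

5.955×10^-7 A/cm^2


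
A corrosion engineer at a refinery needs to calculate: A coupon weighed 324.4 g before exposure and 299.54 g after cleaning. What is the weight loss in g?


Weight loss = initial − final
WL = 324.4 − 299.54 = 24.86 g

24.86 g


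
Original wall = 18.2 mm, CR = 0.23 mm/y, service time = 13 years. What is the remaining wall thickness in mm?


Remaining wall = original − CR × time
t = 18.2 − 0.23*13 = 18.2 − 2.99 = 15.21 mm

15.21 mm


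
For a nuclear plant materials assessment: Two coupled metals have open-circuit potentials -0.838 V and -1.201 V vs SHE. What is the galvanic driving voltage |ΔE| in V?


Driving voltage is the absolute potential difference.
|ΔE| = |-0.838 − (-1.201)| = 0.363 V

0.363 V


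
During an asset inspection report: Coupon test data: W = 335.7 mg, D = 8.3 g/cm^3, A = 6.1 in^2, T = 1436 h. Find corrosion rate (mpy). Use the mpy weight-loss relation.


Apply the mpy weight-loss relation: CR = 534 * W / (D * A * T)
Numerator: 534 * 335.7 = 179263.8
Denominator: 8.3 * 6.1 * 1436 = 72704.68
CR = 179263.8 / 72704.68 = 2.4656 mpy

2.4656 mpy


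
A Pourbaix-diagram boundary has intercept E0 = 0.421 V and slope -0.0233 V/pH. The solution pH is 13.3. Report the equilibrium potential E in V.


Apply the Pourbaix line equation: E = E0 + slope*pH
E = 0.421 + (-0.0233)*13.3 = 0.421 + (-0.30989) = 0.11111 V
Rounded to 4 decimal places: E = 0.1111 V

0.1111 V


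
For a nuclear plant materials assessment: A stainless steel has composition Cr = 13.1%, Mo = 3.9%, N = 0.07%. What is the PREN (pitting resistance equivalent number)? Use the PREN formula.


Apply the PREN formula: PREN = Cr + 3.3*Mo + 16*N
PREN = 13.1 + 3.3*3.9 + 16*0.07
PREN = 13.1 + 12.87 + 1.12 = 27.09

27.09


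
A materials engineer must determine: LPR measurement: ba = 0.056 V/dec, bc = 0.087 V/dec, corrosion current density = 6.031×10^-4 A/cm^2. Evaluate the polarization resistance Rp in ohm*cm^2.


Apply the Stern-Geary equation: Rp = ba*bc / (2.303*icorr*(ba+bc))
ba*bc = 0.056*0.087 = 0.004872
ba+bc = 0.143; 2.303*icorr*(ba+bc) = 2.303*6.031×10^-4*0.143 = 1.9861832×10^-4
Rp = 0.004872 / 1.9861832×10^-4 = 24.53 ohm*cm^2

24.53 ohm*cm^2


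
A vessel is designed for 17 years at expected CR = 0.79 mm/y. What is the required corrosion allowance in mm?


Corrosion allowance = CR × design life
CA = 0.79 * 17 = 13.43 mm

13.43 mm


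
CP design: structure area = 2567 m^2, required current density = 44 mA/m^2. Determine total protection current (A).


I = area * current density, then convert mA → A (÷1000)
I = 2567 * 44 / 1000 = 112.95 A

112.95 A


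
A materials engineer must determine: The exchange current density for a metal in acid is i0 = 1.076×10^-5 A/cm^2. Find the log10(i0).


i0 = 1.076×10^-5 A/cm^2
log10(i0) = -4.968

-4.968


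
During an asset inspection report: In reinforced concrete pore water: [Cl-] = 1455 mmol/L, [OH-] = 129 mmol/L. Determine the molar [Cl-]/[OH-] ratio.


Threshold parameter = [Cl-] / [OH-] (molar basis; both in mmol/L, so units cancel)
Ratio = 1455 / 129 = 11.28

11.28


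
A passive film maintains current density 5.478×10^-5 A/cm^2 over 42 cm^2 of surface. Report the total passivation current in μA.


I = i_pass * A, then convert A → μA (×10^6)
I = 5.478×10^-5 * 42 * 10^6 = 2300.76 μA

2300.76 μA


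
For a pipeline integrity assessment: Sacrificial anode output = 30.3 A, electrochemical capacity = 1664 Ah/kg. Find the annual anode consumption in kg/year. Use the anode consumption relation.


Annual consumption = current * hours per year / capacity
Rate = 30.3 * 8760 / 1664 = 159.5 kg/year

159.5 kg/year


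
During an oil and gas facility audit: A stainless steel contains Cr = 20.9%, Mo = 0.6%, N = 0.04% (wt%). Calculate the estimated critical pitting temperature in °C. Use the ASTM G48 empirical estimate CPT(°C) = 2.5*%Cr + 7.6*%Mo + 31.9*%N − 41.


Apply the ASTM G48 empirical CPT estimate: CPT(°C) = 2.5*%Cr + 7.6*%Mo + 31.9*%N − 41
2.5*20.9 = 52.25; 7.6*0.6 = 4.56; 31.9*0.04 = 1.276
CPT = 52.25 + 4.56 + 1.276 − 41 = 17.086 °C
Rounded to 0.1 °C: CPT ≈ 17.1 °C

17.1 °C


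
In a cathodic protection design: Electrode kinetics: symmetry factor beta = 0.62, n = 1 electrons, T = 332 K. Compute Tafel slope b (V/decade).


Apply the Tafel slope relation: b = 2.303*R*T/(beta*n*F)
Numerator: 2.303 * 8.314 * 332 = 6356.85
Denominator: 0.62 * 1 * 96485 = 59820.7
b = 6356.85 / 59820.7 = 0.106 V/decade

0.106 V/decade


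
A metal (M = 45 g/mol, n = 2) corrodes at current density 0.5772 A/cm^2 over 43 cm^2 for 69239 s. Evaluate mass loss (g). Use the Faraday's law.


Apply Faraday's law: m = i*A*t*M / (n*F)
Total charge passed Q = i*A*t = 0.5772*43*69239 = 1718484.2844 C
m = Q*M/(n*F) = 1718484.2844*45/(2*96485) = 400.7452 g

400.7452 g


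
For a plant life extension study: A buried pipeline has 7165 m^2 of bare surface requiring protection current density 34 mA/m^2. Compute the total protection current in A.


I = area * current density, then convert mA → A (÷1000)
I = 7165 * 34 / 1000 = 243.61 A

243.61 A


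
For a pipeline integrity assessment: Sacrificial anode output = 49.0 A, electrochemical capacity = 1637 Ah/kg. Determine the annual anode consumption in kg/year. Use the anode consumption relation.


Annual consumption = current * hours per year / capacity
Rate = 49.0 * 8760 / 1637 = 262.2 kg/year

262.2 kg/year


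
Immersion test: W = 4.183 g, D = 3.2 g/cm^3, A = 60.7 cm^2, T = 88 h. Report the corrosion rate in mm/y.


Apply the mm/y weight-loss relation: CR = 87600 * W / (D * A * T)
Numerator: 87600 * 4.183 = 366430.8
Denominator: 3.2 * 60.7 * 88 = 17093.12
CR = 366430.8 / 17093.12 = 21.4373 mm/y

21.4373 mm/y


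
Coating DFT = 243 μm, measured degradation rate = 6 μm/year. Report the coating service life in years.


Service life = thickness / degradation rate
Life = 243 / 6 = 40.5 years

40.5 years


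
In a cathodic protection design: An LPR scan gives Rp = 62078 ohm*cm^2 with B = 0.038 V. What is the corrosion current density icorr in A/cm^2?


Apply the Stern-Geary relation: icorr = B / Rp
icorr = 0.038 / 62078 = 6.121×10^-7 A/cm^2

6.121×10^-7 A/cm^2


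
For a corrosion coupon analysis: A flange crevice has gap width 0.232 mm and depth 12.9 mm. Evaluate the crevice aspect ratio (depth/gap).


Aspect ratio = depth / gap
Ratio = 12.9 / 0.232 = 55.6

55.6


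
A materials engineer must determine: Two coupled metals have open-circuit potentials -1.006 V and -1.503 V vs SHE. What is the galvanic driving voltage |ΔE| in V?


Driving voltage is the absolute potential difference.
|ΔE| = |-1.006 − (-1.503)| = 0.497 V

0.497 V


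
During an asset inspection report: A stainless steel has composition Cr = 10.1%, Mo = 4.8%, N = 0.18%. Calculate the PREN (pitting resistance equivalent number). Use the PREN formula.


Apply the PREN formula: PREN = Cr + 3.3*Mo + 16*N
PREN = 10.1 + 3.3*4.8 + 16*0.18
PREN = 10.1 + 15.84 + 2.88 = 28.82

28.82


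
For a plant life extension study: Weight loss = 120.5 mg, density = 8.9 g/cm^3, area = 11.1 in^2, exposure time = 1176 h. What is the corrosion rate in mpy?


Apply the mpy weight-loss relation: CR = 534 * W / (D * A * T)
Numerator: 534 * 120.5 = 64347.0
Denominator: 8.9 * 11.1 * 1176 = 116177.04
CR = 64347.0 / 116177.04 = 0.554 mpy

0.554 mpy


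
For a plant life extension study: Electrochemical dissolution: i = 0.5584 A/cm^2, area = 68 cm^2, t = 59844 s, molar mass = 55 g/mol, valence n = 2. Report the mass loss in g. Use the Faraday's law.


Apply Faraday's law: m = i*A*t*M / (n*F)
Total charge passed Q = i*A*t = 0.5584*68*59844 = 2272348.4928 C
m = Q*M/(n*F) = 2272348.4928*55/(2*96485) = 647.661 g

647.661 g


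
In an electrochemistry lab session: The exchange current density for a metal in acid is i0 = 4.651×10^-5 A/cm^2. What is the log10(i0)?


i0 = 4.651×10^-5 A/cm^2
log10(i0) = -4.332

-4.332


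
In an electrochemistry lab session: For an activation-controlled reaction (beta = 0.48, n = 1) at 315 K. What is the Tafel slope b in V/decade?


Apply the Tafel slope relation: b = 2.303*R*T/(beta*n*F)
Numerator: 2.303 * 8.314 * 315 = 6031.35
Denominator: 0.48 * 1 * 96485 = 46312.8
b = 6031.35 / 46312.8 = 0.13 V/decade

0.13 V/decade


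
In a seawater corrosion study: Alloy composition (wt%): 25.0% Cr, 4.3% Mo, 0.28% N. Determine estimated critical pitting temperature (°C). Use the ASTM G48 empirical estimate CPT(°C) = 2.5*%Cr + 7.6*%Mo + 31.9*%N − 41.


Apply the ASTM G48 empirical CPT estimate: CPT(°C) = 2.5*%Cr + 7.6*%Mo + 31.9*%N − 41
2.5*25.0 = 62.5; 7.6*4.3 = 32.68; 31.9*0.28 = 8.932
CPT = 62.5 + 32.68 + 8.932 − 41 = 63.112 °C
Rounded to 0.1 °C: CPT ≈ 63.1 °C

63.1 °C


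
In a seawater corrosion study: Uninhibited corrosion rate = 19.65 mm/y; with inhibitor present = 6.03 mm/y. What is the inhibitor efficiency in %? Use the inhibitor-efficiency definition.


Apply the inhibitor-efficiency definition: IE = (CR_blank − CR_inh)/CR_blank × 100
IE = (19.65 − 6.03) / 19.65 × 100
IE = 13.62 / 19.65 × 100 = 69.3 %

69.3 %


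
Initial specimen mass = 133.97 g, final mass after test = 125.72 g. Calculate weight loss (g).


Weight loss = initial − final
WL = 133.97 − 125.72 = 8.25 g

8.25 g


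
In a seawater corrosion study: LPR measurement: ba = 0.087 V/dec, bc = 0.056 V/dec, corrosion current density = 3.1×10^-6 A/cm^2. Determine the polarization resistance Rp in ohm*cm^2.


Apply the Stern-Geary equation: Rp = ba*bc / (2.303*icorr*(ba+bc))
ba*bc = 0.087*0.056 = 0.004872
ba+bc = 0.143; 2.303*icorr*(ba+bc) = 2.303*3.1×10^-6*0.143 = 1.0209199×10^-6
Rp = 0.004872 / 1.0209199×10^-6 = 4772.2 ohm*cm^2

4772.2 ohm*cm^2
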